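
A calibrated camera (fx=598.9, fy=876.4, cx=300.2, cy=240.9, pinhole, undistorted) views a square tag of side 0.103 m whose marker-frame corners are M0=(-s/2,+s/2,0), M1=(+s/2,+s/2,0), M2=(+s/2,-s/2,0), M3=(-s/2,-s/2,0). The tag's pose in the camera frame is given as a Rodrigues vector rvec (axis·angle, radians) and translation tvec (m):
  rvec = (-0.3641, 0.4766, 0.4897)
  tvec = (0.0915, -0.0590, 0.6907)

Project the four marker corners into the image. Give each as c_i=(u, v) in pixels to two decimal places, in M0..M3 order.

Intrinsics K: fx=598.9, fy=876.4, cx=300.2, cy=240.9
Marker side s = 0.103 m; corners in marker frame (Z=0):
  M0 = (-0.0515, +0.0515, 0)
  M1 = (+0.0515, +0.0515, 0)
  M2 = (+0.0515, -0.0515, 0)
  M3 = (-0.0515, -0.0515, 0)
rvec = (-0.3641, 0.4766, 0.4897), |rvec| = θ = 0.77429 rad = 44.363°
Rodrigues: sinθ=0.69921, 1−cosθ=0.28508; R = I + sinθ·[k]× + (1−cosθ)·[k]×²:
    [+0.77796 -0.52473 +0.34560]
    [+0.35970 +0.82293 +0.43977]
    [-0.51517 -0.21781 +0.82895]
t = (0.0915, -0.0590, 0.6907) m
M0: Pc = R·M0+t = (+0.02441, -0.03514, +0.70601); u = 598.9·(+0.02441)/0.70601 + 300.2 = 320.9079, v = 876.4·(-0.03514)/0.70601 + 240.9 = 197.2750
M1: Pc = R·M1+t = (+0.10454, +0.00191, +0.65295); u = 598.9·(+0.10454)/0.65295 + 300.2 = 396.0872, v = 876.4·(+0.00191)/0.65295 + 240.9 = 243.4575
M2: Pc = R·M2+t = (+0.15859, -0.08286, +0.67539); u = 598.9·(+0.15859)/0.67539 + 300.2 = 440.8286, v = 876.4·(-0.08286)/0.67539 + 240.9 = 133.3832
M3: Pc = R·M3+t = (+0.07846, -0.11991, +0.72845); u = 598.9·(+0.07846)/0.72845 + 300.2 = 364.7056, v = 876.4·(-0.11991)/0.72845 + 240.9 = 96.6412

c0=(320.91, 197.28) c1=(396.09, 243.46) c2=(440.83, 133.38) c3=(364.71, 96.64)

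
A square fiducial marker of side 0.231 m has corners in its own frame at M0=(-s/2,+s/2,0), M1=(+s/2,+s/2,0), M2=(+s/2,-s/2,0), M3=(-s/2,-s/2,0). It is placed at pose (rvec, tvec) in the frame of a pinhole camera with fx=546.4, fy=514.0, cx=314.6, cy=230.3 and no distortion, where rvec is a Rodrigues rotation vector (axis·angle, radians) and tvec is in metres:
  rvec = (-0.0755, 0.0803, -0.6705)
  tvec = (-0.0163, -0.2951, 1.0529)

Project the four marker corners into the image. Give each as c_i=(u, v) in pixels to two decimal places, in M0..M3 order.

Intrinsics K: fx=546.4, fy=514.0, cx=314.6, cy=230.3
Marker side s = 0.231 m; corners in marker frame (Z=0):
  M0 = (-0.1155, +0.1155, 0)
  M1 = (+0.1155, +0.1155, 0)
  M2 = (+0.1155, -0.1155, 0)
  M3 = (-0.1155, -0.1155, 0)
rvec = (-0.0755, 0.0803, -0.6705), |rvec| = θ = 0.67950 rad = 38.932°
Rodrigues: sinθ=0.62840, 1−cosθ=0.22211; R = I + sinθ·[k]× + (1−cosθ)·[k]×²:
    [+0.78063 +0.61716 +0.09861]
    [-0.62300 +0.78099 +0.04392]
    [-0.04991 -0.09572 +0.99416]
t = (-0.0163, -0.2951, 1.0529) m
M0: Pc = R·M0+t = (-0.03518, -0.13294, +1.04761); u = 546.4·(-0.03518)/1.04761 + 314.6 = 296.2511, v = 514.0·(-0.13294)/1.04761 + 230.3 = 165.0744
M1: Pc = R·M1+t = (+0.14515, -0.27685, +1.03608); u = 546.4·(+0.14515)/1.03608 + 314.6 = 391.1457, v = 514.0·(-0.27685)/1.03608 + 230.3 = 92.9535
M2: Pc = R·M2+t = (+0.00258, -0.45726, +1.05819); u = 546.4·(+0.00258)/1.05819 + 314.6 = 315.9323, v = 514.0·(-0.45726)/1.05819 + 230.3 = 8.1928
M3: Pc = R·M3+t = (-0.17775, -0.31335, +1.06972); u = 546.4·(-0.17775)/1.06972 + 314.6 = 223.8099, v = 514.0·(-0.31335)/1.06972 + 230.3 = 79.7365

c0=(296.25, 165.07) c1=(391.15, 92.95) c2=(315.93, 8.19) c3=(223.81, 79.74)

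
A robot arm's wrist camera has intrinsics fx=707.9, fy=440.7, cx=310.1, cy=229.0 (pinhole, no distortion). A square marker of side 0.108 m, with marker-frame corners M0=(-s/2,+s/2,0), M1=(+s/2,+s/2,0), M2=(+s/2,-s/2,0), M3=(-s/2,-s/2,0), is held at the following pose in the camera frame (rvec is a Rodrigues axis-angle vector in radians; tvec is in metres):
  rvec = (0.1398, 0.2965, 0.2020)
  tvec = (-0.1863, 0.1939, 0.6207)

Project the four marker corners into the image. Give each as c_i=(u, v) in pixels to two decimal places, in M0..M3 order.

c0=(39.47, 389.37) c1=(142.83, 413.97) c2=(160.43, 342.16) c3=(53.27, 320.26)

Intrinsics K: fx=707.9, fy=440.7, cx=310.1, cy=229.0
Marker side s = 0.108 m; corners in marker frame (Z=0):
  M0 = (-0.0540, +0.0540, 0)
  M1 = (+0.0540, +0.0540, 0)
  M2 = (+0.0540, -0.0540, 0)
  M3 = (-0.0540, -0.0540, 0)
rvec = (0.1398, 0.2965, 0.2020), |rvec| = θ = 0.38505 rad = 22.062°
Rodrigues: sinθ=0.37560, 1−cosθ=0.07322; R = I + sinθ·[k]× + (1−cosθ)·[k]×²:
    [+0.93643 -0.17657 +0.30317]
    [+0.21752 +0.97020 -0.10679]
    [-0.27528 +0.16595 +0.94693]
t = (-0.1863, 0.1939, 0.6207) m
M0: Pc = R·M0+t = (-0.24640, +0.23454, +0.64453); u = 707.9·(-0.24640)/0.64453 + 310.1 = 39.4699, v = 440.7·(+0.23454)/0.64453 + 229.0 = 389.3718
M1: Pc = R·M1+t = (-0.14527, +0.25804, +0.61480); u = 707.9·(-0.14527)/0.61480 + 310.1 = 142.8332, v = 440.7·(+0.25804)/0.61480 + 229.0 = 413.9665
M2: Pc = R·M2+t = (-0.12620, +0.15326, +0.59687); u = 707.9·(-0.12620)/0.59687 + 310.1 = 160.4280, v = 440.7·(+0.15326)/0.59687 + 229.0 = 342.1556
M3: Pc = R·M3+t = (-0.22733, +0.12976, +0.62660); u = 707.9·(-0.22733)/0.62660 + 310.1 = 53.2734, v = 440.7·(+0.12976)/0.62660 + 229.0 = 320.2646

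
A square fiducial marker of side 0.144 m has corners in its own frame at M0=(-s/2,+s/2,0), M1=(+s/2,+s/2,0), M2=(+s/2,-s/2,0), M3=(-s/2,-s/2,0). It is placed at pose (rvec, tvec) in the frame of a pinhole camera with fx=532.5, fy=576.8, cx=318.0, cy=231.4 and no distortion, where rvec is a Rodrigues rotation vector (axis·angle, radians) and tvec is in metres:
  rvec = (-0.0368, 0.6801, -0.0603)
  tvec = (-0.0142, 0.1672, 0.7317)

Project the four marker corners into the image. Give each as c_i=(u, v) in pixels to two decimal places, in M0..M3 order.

Intrinsics K: fx=532.5, fy=576.8, cx=318.0, cy=231.4
Marker side s = 0.144 m; corners in marker frame (Z=0):
  M0 = (-0.0720, +0.0720, 0)
  M1 = (+0.0720, +0.0720, 0)
  M2 = (+0.0720, -0.0720, 0)
  M3 = (-0.0720, -0.0720, 0)
rvec = (-0.0368, 0.6801, -0.0603), |rvec| = θ = 0.68376 rad = 39.177°
Rodrigues: sinθ=0.63171, 1−cosθ=0.22480; R = I + sinθ·[k]× + (1−cosθ)·[k]×²:
    [+0.77585 +0.04368 +0.62940]
    [-0.06774 +0.99760 +0.01428]
    [-0.62726 -0.05372 +0.77695]
t = (-0.0142, 0.1672, 0.7317) m
M0: Pc = R·M0+t = (-0.06692, +0.24390, +0.77300); u = 532.5·(-0.06692)/0.77300 + 318.0 = 271.9024, v = 576.8·(+0.24390)/0.77300 + 231.4 = 413.3989
M1: Pc = R·M1+t = (+0.04481, +0.23415, +0.68267); u = 532.5·(+0.04481)/0.68267 + 318.0 = 352.9500, v = 576.8·(+0.23415)/0.68267 + 231.4 = 429.2374
M2: Pc = R·M2+t = (+0.03852, +0.09050, +0.69040); u = 532.5·(+0.03852)/0.69040 + 318.0 = 347.7075, v = 576.8·(+0.09050)/0.69040 + 231.4 = 307.0044
M3: Pc = R·M3+t = (-0.07321, +0.10025, +0.78073); u = 532.5·(-0.07321)/0.78073 + 318.0 = 268.0694, v = 576.8·(+0.10025)/0.78073 + 231.4 = 305.4644

c0=(271.90, 413.40) c1=(352.95, 429.24) c2=(347.71, 307.00) c3=(268.07, 305.46)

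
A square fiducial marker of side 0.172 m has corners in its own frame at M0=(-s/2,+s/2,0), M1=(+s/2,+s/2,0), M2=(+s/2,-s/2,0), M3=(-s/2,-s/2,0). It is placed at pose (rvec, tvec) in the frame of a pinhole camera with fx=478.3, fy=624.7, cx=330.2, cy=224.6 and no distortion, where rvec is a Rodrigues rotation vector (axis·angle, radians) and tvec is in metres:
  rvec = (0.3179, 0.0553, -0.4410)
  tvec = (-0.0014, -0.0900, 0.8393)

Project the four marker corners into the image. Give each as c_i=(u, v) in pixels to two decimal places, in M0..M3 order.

Intrinsics K: fx=478.3, fy=624.7, cx=330.2, cy=224.6
Marker side s = 0.172 m; corners in marker frame (Z=0):
  M0 = (-0.0860, +0.0860, 0)
  M1 = (+0.0860, +0.0860, 0)
  M2 = (+0.0860, -0.0860, 0)
  M3 = (-0.0860, -0.0860, 0)
rvec = (0.3179, 0.0553, -0.4410), |rvec| = θ = 0.54644 rad = 31.309°
Rodrigues: sinθ=0.51965, 1−cosθ=0.14562; R = I + sinθ·[k]× + (1−cosθ)·[k]×²:
    [+0.90366 +0.42795 -0.01578]
    [-0.41080 +0.85587 -0.31421]
    [-0.12096 +0.29042 +0.94922]
t = (-0.0014, -0.0900, 0.8393) m
M0: Pc = R·M0+t = (-0.04231, +0.01893, +0.87468); u = 478.3·(-0.04231)/0.87468 + 330.2 = 307.0630, v = 624.7·(+0.01893)/0.87468 + 224.6 = 238.1228
M1: Pc = R·M1+t = (+0.11312, -0.05172, +0.85387); u = 478.3·(+0.11312)/0.85387 + 330.2 = 393.5639, v = 624.7·(-0.05172)/0.85387 + 224.6 = 186.7581
M2: Pc = R·M2+t = (+0.03951, -0.19893, +0.80392); u = 478.3·(+0.03951)/0.80392 + 330.2 = 353.7076, v = 624.7·(-0.19893)/0.80392 + 224.6 = 70.0151
M3: Pc = R·M3+t = (-0.11592, -0.12828, +0.82473); u = 478.3·(-0.11592)/0.82473 + 330.2 = 262.9728, v = 624.7·(-0.12828)/0.82473 + 224.6 = 127.4359

c0=(307.06, 238.12) c1=(393.56, 186.76) c2=(353.71, 70.02) c3=(262.97, 127.44)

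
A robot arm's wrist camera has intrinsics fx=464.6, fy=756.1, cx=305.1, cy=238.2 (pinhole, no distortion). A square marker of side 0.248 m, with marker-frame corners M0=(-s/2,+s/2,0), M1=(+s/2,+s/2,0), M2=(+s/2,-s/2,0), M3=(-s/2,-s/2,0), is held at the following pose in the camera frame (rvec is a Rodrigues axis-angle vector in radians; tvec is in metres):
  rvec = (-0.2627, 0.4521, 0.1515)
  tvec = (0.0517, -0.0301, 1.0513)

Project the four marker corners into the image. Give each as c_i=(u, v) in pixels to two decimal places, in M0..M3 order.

Intrinsics K: fx=464.6, fy=756.1, cx=305.1, cy=238.2
Marker side s = 0.248 m; corners in marker frame (Z=0):
  M0 = (-0.1240, +0.1240, 0)
  M1 = (+0.1240, +0.1240, 0)
  M2 = (+0.1240, -0.1240, 0)
  M3 = (-0.1240, -0.1240, 0)
rvec = (-0.2627, 0.4521, 0.1515), |rvec| = θ = 0.54439 rad = 31.191°
Rodrigues: sinθ=0.51789, 1−cosθ=0.14456; R = I + sinθ·[k]× + (1−cosθ)·[k]×²:
    [+0.88911 -0.20206 +0.41069]
    [+0.08620 +0.95514 +0.28332]
    [-0.44951 -0.21651 +0.86664]
t = (0.0517, -0.0301, 1.0513) m
M0: Pc = R·M0+t = (-0.08360, +0.07765, +1.08019); u = 464.6·(-0.08360)/1.08019 + 305.1 = 269.1410, v = 756.1·(+0.07765)/1.08019 + 238.2 = 292.5521
M1: Pc = R·M1+t = (+0.13689, +0.09903, +0.96871); u = 464.6·(+0.13689)/0.96871 + 305.1 = 370.7550, v = 756.1·(+0.09903)/0.96871 + 238.2 = 315.4917
M2: Pc = R·M2+t = (+0.18700, -0.13785, +1.02241); u = 464.6·(+0.18700)/1.02241 + 305.1 = 390.0781, v = 756.1·(-0.13785)/1.02241 + 238.2 = 136.2564
M3: Pc = R·M3+t = (-0.03349, -0.15923, +1.13389); u = 464.6·(-0.03349)/1.13389 + 305.1 = 291.3761, v = 756.1·(-0.15923)/1.13389 + 238.2 = 132.0246

c0=(269.14, 292.55) c1=(370.76, 315.49) c2=(390.08, 136.26) c3=(291.38, 132.02)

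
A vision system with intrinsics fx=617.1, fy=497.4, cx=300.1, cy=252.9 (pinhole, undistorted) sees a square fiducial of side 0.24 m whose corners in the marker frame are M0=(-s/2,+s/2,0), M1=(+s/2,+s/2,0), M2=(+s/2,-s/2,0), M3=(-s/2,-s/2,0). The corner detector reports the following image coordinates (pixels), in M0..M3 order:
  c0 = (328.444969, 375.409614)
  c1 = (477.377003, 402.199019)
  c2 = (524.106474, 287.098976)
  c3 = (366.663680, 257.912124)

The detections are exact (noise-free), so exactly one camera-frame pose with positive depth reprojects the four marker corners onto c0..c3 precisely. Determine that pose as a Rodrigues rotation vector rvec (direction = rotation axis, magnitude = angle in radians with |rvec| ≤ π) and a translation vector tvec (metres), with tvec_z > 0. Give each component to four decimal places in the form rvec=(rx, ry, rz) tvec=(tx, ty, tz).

rvec=(0.2284, -0.0008, 0.2277) tvec=(0.1879, 0.1498, 0.9376)

Intrinsics K: fx=617.1, fy=497.4, cx=300.1, cy=252.9
Marker side s = 0.24 m; corners in marker frame (Z=0):
  M0 = (-0.1200, +0.1200, 0)
  M1 = (+0.1200, +0.1200, 0)
  M2 = (+0.1200, -0.1200, 0)
  M3 = (-0.1200, -0.1200, 0)
Detected image corners:
  c0 = (328.444969, 375.409614) px
  c1 = (477.377003, 402.199019) px
  c2 = (524.106474, 287.098976) px
  c3 = (366.663680, 257.912124) px
Planar DLT: solve 8×8 A·h = b for H (H[2,2]=1):
  H  [+649.77332 -75.52147 +423.79817]
  H  [+125.82994 +563.69904 +332.37252]
  H  [+0.02830 +0.23934 +1.00000]
B = K⁻¹H; ‖b₁‖=1.066599, ‖b₂‖=1.066599; λ = 2/(‖b₁‖+‖b₂‖) = 0.937560, sign → tz>0 ⇒ λ=+0.937560
r₁ = λ·B[:,0] = (+0.97430,+0.22369,+0.02653); r₂ = λ·B[:,1] = (-0.22386,+0.94844,+0.22439)
r₃ = r₁×r₂ = (+0.02503,-0.22456,+0.97414); SVD([r₁ r₂ r₃]) → R = UVᵀ:
  R  [+0.97430 -0.22386 +0.02503]
  R  [+0.22369 +0.94844 -0.22456]
  R  [+0.02653 +0.22439 +0.97414]
t = (+0.18793, +0.14980, +0.93756) m
tr R = 2.896874; θ = arccos((tr R − 1)/2) = 0.322528 rad = 18.480°
axis k = ((R−Rᵀ)₃₂, (R−Rᵀ)₁₃, (R−Rᵀ)₂₁) / (2 sinθ) = (+0.708210, -0.002360, +0.705998)
rvec = θ·k = (+0.228418, -0.000761, +0.227704)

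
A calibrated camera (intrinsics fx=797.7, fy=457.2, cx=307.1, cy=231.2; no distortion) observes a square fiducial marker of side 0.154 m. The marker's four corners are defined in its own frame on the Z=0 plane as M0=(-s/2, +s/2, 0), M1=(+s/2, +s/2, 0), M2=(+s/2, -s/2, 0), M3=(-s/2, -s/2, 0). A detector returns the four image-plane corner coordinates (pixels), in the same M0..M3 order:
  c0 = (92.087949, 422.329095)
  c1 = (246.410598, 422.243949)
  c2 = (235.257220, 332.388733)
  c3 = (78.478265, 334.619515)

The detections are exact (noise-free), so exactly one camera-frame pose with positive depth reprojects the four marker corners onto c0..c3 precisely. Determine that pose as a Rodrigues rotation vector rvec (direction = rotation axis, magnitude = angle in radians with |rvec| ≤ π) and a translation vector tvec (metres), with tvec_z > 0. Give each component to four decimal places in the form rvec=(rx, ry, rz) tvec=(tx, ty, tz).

rvec=(0.0917, 0.1170, -0.0563) tvec=(-0.1392, 0.2465, 0.7662)

Intrinsics K: fx=797.7, fy=457.2, cx=307.1, cy=231.2
Marker side s = 0.154 m; corners in marker frame (Z=0):
  M0 = (-0.0770, +0.0770, 0)
  M1 = (+0.0770, +0.0770, 0)
  M2 = (+0.0770, -0.0770, 0)
  M3 = (-0.0770, -0.0770, 0)
Detected image corners:
  c0 = (92.087949, 422.329095) px
  c1 = (246.410598, 422.243949) px
  c2 = (235.257220, 332.388733) px
  c3 = (78.478265, 334.619515) px
Planar DLT: solve 8×8 A·h = b for H (H[2,2]=1):
  H  [+984.65505 +99.23225 +162.18245]
  H  [-66.19469 +619.85010 +378.29503]
  H  [-0.15543 +0.11491 +1.00000]
B = K⁻¹H; ‖b₁‖=1.305185, ‖b₂‖=1.305185; λ = 2/(‖b₁‖+‖b₂‖) = 0.766175, sign → tz>0 ⇒ λ=+0.766175
r₁ = λ·B[:,0] = (+0.99159,-0.05071,-0.11909); r₂ = λ·B[:,1] = (+0.06142,+0.99422,+0.08804)
r₃ = r₁×r₂ = (+0.11394,-0.09462,+0.98897); SVD([r₁ r₂ r₃]) → R = UVᵀ:
  R  [+0.99159 +0.06142 +0.11394]
  R  [-0.05071 +0.99422 -0.09462]
  R  [-0.11909 +0.08804 +0.98897]
t = (-0.13919, +0.24650, +0.76617) m
tr R = 2.974782; θ = arccos((tr R − 1)/2) = 0.158969 rad = 9.108°
axis k = ((R−Rᵀ)₃₂, (R−Rᵀ)₁₃, (R−Rᵀ)₂₁) / (2 sinθ) = (+0.576934, +0.736020, -0.354149)
rvec = θ·k = (+0.091714, +0.117004, -0.056299)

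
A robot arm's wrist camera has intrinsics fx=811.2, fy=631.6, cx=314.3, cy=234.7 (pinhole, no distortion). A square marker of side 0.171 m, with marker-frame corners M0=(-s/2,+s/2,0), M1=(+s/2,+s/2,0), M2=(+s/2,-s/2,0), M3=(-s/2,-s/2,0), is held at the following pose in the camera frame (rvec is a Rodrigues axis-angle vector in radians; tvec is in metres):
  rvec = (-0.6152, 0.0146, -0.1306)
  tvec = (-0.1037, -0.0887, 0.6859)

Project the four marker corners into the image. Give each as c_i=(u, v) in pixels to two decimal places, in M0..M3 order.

c0=(86.19, 226.00) c1=(303.07, 204.67) c2=(282.41, 90.23) c3=(94.56, 108.02)

Intrinsics K: fx=811.2, fy=631.6, cx=314.3, cy=234.7
Marker side s = 0.171 m; corners in marker frame (Z=0):
  M0 = (-0.0855, +0.0855, 0)
  M1 = (+0.0855, +0.0855, 0)
  M2 = (+0.0855, -0.0855, 0)
  M3 = (-0.0855, -0.0855, 0)
rvec = (-0.6152, 0.0146, -0.1306), |rvec| = θ = 0.62908 rad = 36.044°
Rodrigues: sinθ=0.58840, 1−cosθ=0.19143; R = I + sinθ·[k]× + (1−cosθ)·[k]×²:
    [+0.99165 +0.11781 +0.05252]
    [-0.12650 +0.80867 +0.57450]
    [+0.02521 -0.57634 +0.81682]
t = (-0.1037, -0.0887, 0.6859) m
M0: Pc = R·M0+t = (-0.17841, -0.00874, +0.63447); u = 811.2·(-0.17841)/0.63447 + 314.3 = 86.1896, v = 631.6·(-0.00874)/0.63447 + 234.7 = 225.9968
M1: Pc = R·M1+t = (-0.00884, -0.03037, +0.63878); u = 811.2·(-0.00884)/0.63878 + 314.3 = 303.0720, v = 631.6·(-0.03037)/0.63878 + 234.7 = 204.6671
M2: Pc = R·M2+t = (-0.02899, -0.16866, +0.73733); u = 811.2·(-0.02899)/0.73733 + 314.3 = 282.4090, v = 631.6·(-0.16866)/0.73733 + 234.7 = 90.2280
M3: Pc = R·M3+t = (-0.19856, -0.14703, +0.73302); u = 811.2·(-0.19856)/0.73302 + 314.3 = 94.5648, v = 631.6·(-0.14703)/0.73302 + 234.7 = 108.0169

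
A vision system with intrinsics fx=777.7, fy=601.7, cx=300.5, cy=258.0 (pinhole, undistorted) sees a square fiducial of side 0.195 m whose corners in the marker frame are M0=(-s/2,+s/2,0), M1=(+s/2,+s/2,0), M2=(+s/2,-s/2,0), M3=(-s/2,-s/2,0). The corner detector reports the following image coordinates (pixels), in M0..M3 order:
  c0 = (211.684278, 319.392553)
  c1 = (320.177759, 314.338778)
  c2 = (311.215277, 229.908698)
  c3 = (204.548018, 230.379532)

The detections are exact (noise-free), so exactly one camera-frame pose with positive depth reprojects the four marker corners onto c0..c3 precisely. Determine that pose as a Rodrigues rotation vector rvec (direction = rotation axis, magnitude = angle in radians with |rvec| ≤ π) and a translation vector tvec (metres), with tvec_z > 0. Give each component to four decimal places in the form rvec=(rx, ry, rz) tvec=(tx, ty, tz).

rvec=(-0.1570, -0.3644, -0.0516) tvec=(-0.0642, 0.0335, 1.3407)

Intrinsics K: fx=777.7, fy=601.7, cx=300.5, cy=258.0
Marker side s = 0.195 m; corners in marker frame (Z=0):
  M0 = (-0.0975, +0.0975, 0)
  M1 = (+0.0975, +0.0975, 0)
  M2 = (+0.0975, -0.0975, 0)
  M3 = (-0.0975, -0.0975, 0)
Detected image corners:
  c0 = (211.684278, 319.392553) px
  c1 = (320.177759, 314.338778) px
  c2 = (311.215277, 229.908698) px
  c3 = (204.548018, 230.379532) px
Planar DLT: solve 8×8 A·h = b for H (H[2,2]=1):
  H  [+621.73085 +13.35722 +263.26774]
  H  [+59.14629 +415.13360 +273.01617]
  H  [+0.26760 -0.10708 +1.00000]
B = K⁻¹H; ‖b₁‖=0.745898, ‖b₂‖=0.745898; λ = 2/(‖b₁‖+‖b₂‖) = 1.340666, sign → tz>0 ⇒ λ=+1.340666
r₁ = λ·B[:,0] = (+0.93317,-0.02204,+0.35876); r₂ = λ·B[:,1] = (+0.07849,+0.98652,-0.14355)
r₃ = r₁×r₂ = (-0.35076,+0.16212,+0.92233); SVD([r₁ r₂ r₃]) → R = UVᵀ:
  R  [+0.93317 +0.07849 -0.35076]
  R  [-0.02204 +0.98652 +0.16212]
  R  [+0.35876 -0.14355 +0.92233]
t = (-0.06418, +0.03346, +1.34067) m
tr R = 2.842020; θ = arccos((tr R − 1)/2) = 0.400131 rad = 22.926°
axis k = ((R−Rᵀ)₃₂, (R−Rᵀ)₁₃, (R−Rᵀ)₂₁) / (2 sinθ) = (-0.392352, -0.910718, -0.129049)
rvec = θ·k = (-0.156992, -0.364406, -0.051637)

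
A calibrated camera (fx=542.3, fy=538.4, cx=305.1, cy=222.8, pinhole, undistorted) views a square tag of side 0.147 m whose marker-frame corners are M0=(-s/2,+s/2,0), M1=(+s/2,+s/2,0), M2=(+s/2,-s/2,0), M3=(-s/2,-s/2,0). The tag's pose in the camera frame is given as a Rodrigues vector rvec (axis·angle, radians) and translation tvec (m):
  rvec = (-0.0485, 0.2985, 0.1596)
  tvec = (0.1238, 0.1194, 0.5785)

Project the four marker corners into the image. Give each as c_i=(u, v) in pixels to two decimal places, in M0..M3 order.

c0=(343.55, 385.53) c1=(482.07, 419.62) c2=(504.32, 278.61) c3=(365.00, 254.94)

Intrinsics K: fx=542.3, fy=538.4, cx=305.1, cy=222.8
Marker side s = 0.147 m; corners in marker frame (Z=0):
  M0 = (-0.0735, +0.0735, 0)
  M1 = (+0.0735, +0.0735, 0)
  M2 = (+0.0735, -0.0735, 0)
  M3 = (-0.0735, -0.0735, 0)
rvec = (-0.0485, 0.2985, 0.1596), |rvec| = θ = 0.34195 rad = 19.592°
Rodrigues: sinθ=0.33532, 1−cosθ=0.05790; R = I + sinθ·[k]× + (1−cosθ)·[k]×²:
    [+0.94327 -0.16368 +0.28888]
    [+0.14934 +0.98622 +0.07115]
    [-0.29655 -0.02397 +0.95472]
t = (0.1238, 0.1194, 0.5785) m
M0: Pc = R·M0+t = (+0.04244, +0.18091, +0.59853); u = 542.3·(+0.04244)/0.59853 + 305.1 = 343.5522, v = 538.4·(+0.18091)/0.59853 + 222.8 = 385.5349
M1: Pc = R·M1+t = (+0.18110, +0.20286, +0.55494); u = 542.3·(+0.18110)/0.55494 + 305.1 = 482.0745, v = 538.4·(+0.20286)/0.55494 + 222.8 = 419.6169
M2: Pc = R·M2+t = (+0.20516, +0.05789, +0.55847); u = 542.3·(+0.20516)/0.55847 + 305.1 = 504.3218, v = 538.4·(+0.05789)/0.55847 + 222.8 = 278.6091
M3: Pc = R·M3+t = (+0.06650, +0.03594, +0.60206); u = 542.3·(+0.06650)/0.60206 + 305.1 = 364.9994, v = 538.4·(+0.03594)/0.60206 + 222.8 = 254.9365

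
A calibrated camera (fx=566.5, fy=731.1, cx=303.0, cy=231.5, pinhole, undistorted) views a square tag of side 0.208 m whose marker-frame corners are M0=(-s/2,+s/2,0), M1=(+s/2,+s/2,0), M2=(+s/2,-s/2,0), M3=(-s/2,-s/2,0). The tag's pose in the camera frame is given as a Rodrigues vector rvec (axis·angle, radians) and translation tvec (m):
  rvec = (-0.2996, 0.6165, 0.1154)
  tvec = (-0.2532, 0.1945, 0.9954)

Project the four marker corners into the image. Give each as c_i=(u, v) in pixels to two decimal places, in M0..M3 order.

Intrinsics K: fx=566.5, fy=731.1, cx=303.0, cy=231.5
Marker side s = 0.208 m; corners in marker frame (Z=0):
  M0 = (-0.1040, +0.1040, 0)
  M1 = (+0.1040, +0.1040, 0)
  M2 = (+0.1040, -0.1040, 0)
  M3 = (-0.1040, -0.1040, 0)
rvec = (-0.2996, 0.6165, 0.1154), |rvec| = θ = 0.69509 rad = 39.826°
Rodrigues: sinθ=0.64045, 1−cosθ=0.23200; R = I + sinθ·[k]× + (1−cosθ)·[k]×²:
    [+0.81110 -0.19502 +0.55144]
    [+0.01764 +0.95050 +0.31021]
    [-0.58464 -0.24189 +0.77439]
t = (-0.2532, 0.1945, 0.9954) m
M0: Pc = R·M0+t = (-0.35784, +0.29152, +1.03105); u = 566.5·(-0.35784)/1.03105 + 303.0 = 106.3897, v = 731.1·(+0.29152)/1.03105 + 231.5 = 438.2112
M1: Pc = R·M1+t = (-0.18913, +0.29519, +0.90944); u = 566.5·(-0.18913)/0.90944 + 303.0 = 185.1902, v = 731.1·(+0.29519)/0.90944 + 231.5 = 468.8007
M2: Pc = R·M2+t = (-0.14856, +0.09748, +0.95975); u = 566.5·(-0.14856)/0.95975 + 303.0 = 215.3095, v = 731.1·(+0.09748)/0.95975 + 231.5 = 305.7576
M3: Pc = R·M3+t = (-0.31727, +0.09381, +1.08136); u = 566.5·(-0.31727)/1.08136 + 303.0 = 136.7883, v = 731.1·(+0.09381)/1.08136 + 231.5 = 294.9267

c0=(106.39, 438.21) c1=(185.19, 468.80) c2=(215.31, 305.76) c3=(136.79, 294.93)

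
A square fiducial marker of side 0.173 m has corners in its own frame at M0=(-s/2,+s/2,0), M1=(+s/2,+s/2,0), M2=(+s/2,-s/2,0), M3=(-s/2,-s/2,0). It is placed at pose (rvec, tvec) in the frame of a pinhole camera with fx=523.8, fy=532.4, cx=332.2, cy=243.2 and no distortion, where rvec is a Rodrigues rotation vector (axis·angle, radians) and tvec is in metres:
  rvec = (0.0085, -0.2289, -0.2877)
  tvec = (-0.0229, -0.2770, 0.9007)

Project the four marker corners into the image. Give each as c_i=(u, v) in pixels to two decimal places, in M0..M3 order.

c0=(285.22, 141.15) c1=(378.75, 117.26) c2=(351.39, 19.90) c3=(255.91, 39.71)

Intrinsics K: fx=523.8, fy=532.4, cx=332.2, cy=243.2
Marker side s = 0.173 m; corners in marker frame (Z=0):
  M0 = (-0.0865, +0.0865, 0)
  M1 = (+0.0865, +0.0865, 0)
  M2 = (+0.0865, -0.0865, 0)
  M3 = (-0.0865, -0.0865, 0)
rvec = (0.0085, -0.2289, -0.2877), |rvec| = θ = 0.36775 rad = 21.070°
Rodrigues: sinθ=0.35952, 1−cosθ=0.06686; R = I + sinθ·[k]× + (1−cosθ)·[k]×²:
    [+0.93317 +0.28030 -0.22498]
    [-0.28222 +0.95904 +0.02425]
    [+0.22257 +0.04087 +0.97406]
t = (-0.0229, -0.2770, 0.9007) m
M0: Pc = R·M0+t = (-0.07937, -0.16963, +0.88498); u = 523.8·(-0.07937)/0.88498 + 332.2 = 285.2205, v = 532.4·(-0.16963)/0.88498 + 243.2 = 141.1513
M1: Pc = R·M1+t = (+0.08207, -0.21845, +0.92349); u = 523.8·(+0.08207)/0.92349 + 332.2 = 378.7473, v = 532.4·(-0.21845)/0.92349 + 243.2 = 117.2585
M2: Pc = R·M2+t = (+0.03357, -0.38437, +0.91642); u = 523.8·(+0.03357)/0.91642 + 332.2 = 351.3900, v = 532.4·(-0.38437)/0.91642 + 243.2 = 19.8975
M3: Pc = R·M3+t = (-0.12787, -0.33555, +0.87791); u = 523.8·(-0.12787)/0.87791 + 332.2 = 255.9101, v = 532.4·(-0.33555)/0.87791 + 243.2 = 39.7126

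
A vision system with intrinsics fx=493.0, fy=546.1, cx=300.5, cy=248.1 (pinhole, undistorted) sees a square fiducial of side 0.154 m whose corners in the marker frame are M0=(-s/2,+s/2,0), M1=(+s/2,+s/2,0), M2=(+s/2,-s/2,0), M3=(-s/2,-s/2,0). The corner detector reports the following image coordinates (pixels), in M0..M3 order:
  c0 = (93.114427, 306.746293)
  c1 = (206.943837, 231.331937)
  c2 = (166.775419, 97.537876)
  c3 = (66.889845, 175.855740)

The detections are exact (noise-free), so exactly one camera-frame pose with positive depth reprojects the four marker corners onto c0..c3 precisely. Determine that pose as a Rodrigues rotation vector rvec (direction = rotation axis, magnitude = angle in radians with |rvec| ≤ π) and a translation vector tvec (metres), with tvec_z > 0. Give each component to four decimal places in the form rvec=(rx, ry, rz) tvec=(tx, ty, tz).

Intrinsics K: fx=493.0, fy=546.1, cx=300.5, cy=248.1
Marker side s = 0.154 m; corners in marker frame (Z=0):
  M0 = (-0.0770, +0.0770, 0)
  M1 = (+0.0770, +0.0770, 0)
  M2 = (+0.0770, -0.0770, 0)
  M3 = (-0.0770, -0.0770, 0)
Detected image corners:
  c0 = (93.114427, 306.746293) px
  c1 = (206.943837, 231.331937) px
  c2 = (166.775419, 97.537876) px
  c3 = (66.889845, 175.855740) px
Planar DLT: solve 8×8 A·h = b for H (H[2,2]=1):
  H  [+619.77515 +122.91129 +130.34967]
  H  [-608.68721 +720.95931 +200.99254]
  H  [-0.53760 -0.68032 +1.00000]
B = K⁻¹H; ‖b₁‖=1.886338, ‖b₂‖=1.886338; λ = 2/(‖b₁‖+‖b₂‖) = 0.530128, sign → tz>0 ⇒ λ=+0.530128
r₁ = λ·B[:,0] = (+0.84017,-0.46141,-0.28500); r₂ = λ·B[:,1] = (+0.35200,+0.86372,-0.36066)
r₃ = r₁×r₂ = (+0.41257,+0.20269,+0.88809); SVD([r₁ r₂ r₃]) → R = UVᵀ:
  R  [+0.84017 +0.35200 +0.41257]
  R  [-0.46141 +0.86372 +0.20269]
  R  [-0.28500 -0.36066 +0.88809]
t = (-0.18296, -0.04573, +0.53013) m
tr R = 2.591980; θ = arccos((tr R − 1)/2) = 0.650155 rad = 37.251°
axis k = ((R−Rᵀ)₃₂, (R−Rᵀ)₁₃, (R−Rᵀ)₂₁) / (2 sinθ) = (-0.465342, +0.576209, -0.671893)
rvec = θ·k = (-0.302545, +0.374625, -0.436835)

rvec=(-0.3025, 0.3746, -0.4368) tvec=(-0.1830, -0.0457, 0.5301)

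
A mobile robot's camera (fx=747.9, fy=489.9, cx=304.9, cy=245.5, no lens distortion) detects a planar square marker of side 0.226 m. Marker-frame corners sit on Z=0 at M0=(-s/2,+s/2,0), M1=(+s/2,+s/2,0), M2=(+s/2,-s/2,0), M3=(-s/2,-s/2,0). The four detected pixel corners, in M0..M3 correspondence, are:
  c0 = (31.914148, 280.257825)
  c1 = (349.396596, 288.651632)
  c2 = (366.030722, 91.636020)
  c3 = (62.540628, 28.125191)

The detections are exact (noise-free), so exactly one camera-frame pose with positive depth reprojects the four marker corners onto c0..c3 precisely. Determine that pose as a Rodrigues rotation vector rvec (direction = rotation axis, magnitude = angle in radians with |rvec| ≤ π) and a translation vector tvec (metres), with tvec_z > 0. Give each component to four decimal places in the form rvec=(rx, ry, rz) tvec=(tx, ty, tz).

rvec=(-0.0384, -0.5805, 0.0738) tvec=(-0.0548, -0.0733, 0.4947)

Intrinsics K: fx=747.9, fy=489.9, cx=304.9, cy=245.5
Marker side s = 0.226 m; corners in marker frame (Z=0):
  M0 = (-0.1130, +0.1130, 0)
  M1 = (+0.1130, +0.1130, 0)
  M2 = (+0.1130, -0.1130, 0)
  M3 = (-0.1130, -0.1130, 0)
Detected image corners:
  c0 = (31.914148, 280.257825) px
  c1 = (349.396596, 288.651632) px
  c2 = (366.030722, 91.636020) px
  c3 = (62.540628, 28.125191) px
Planar DLT: solve 8×8 A·h = b for H (H[2,2]=1):
  H  [+1597.04530 -124.05063 +221.99907]
  H  [+350.81869 +958.61278 +172.94749]
  H  [+1.10444 -0.11535 +1.00000]
B = K⁻¹H; ‖b₁‖=2.021353, ‖b₂‖=2.021353; λ = 2/(‖b₁‖+‖b₂‖) = 0.494718, sign → tz>0 ⇒ λ=+0.494718
r₁ = λ·B[:,0] = (+0.83366,+0.08046,+0.54638); r₂ = λ·B[:,1] = (-0.05879,+0.99664,-0.05707)
r₃ = r₁×r₂ = (-0.54914,+0.01545,+0.83559); SVD([r₁ r₂ r₃]) → R = UVᵀ:
  R  [+0.83366 -0.05879 -0.54914]
  R  [+0.08046 +0.99664 +0.01545]
  R  [+0.54638 -0.05707 +0.83559]
t = (-0.05484, -0.07327, +0.49472) m
tr R = 2.665886; θ = arccos((tr R − 1)/2) = 0.586391 rad = 33.598°
axis k = ((R−Rᵀ)₃₂, (R−Rᵀ)₁₃, (R−Rᵀ)₂₁) / (2 sinθ) = (-0.065524, -0.989886, +0.125827)
rvec = θ·k = (-0.038423, -0.580460, +0.073784)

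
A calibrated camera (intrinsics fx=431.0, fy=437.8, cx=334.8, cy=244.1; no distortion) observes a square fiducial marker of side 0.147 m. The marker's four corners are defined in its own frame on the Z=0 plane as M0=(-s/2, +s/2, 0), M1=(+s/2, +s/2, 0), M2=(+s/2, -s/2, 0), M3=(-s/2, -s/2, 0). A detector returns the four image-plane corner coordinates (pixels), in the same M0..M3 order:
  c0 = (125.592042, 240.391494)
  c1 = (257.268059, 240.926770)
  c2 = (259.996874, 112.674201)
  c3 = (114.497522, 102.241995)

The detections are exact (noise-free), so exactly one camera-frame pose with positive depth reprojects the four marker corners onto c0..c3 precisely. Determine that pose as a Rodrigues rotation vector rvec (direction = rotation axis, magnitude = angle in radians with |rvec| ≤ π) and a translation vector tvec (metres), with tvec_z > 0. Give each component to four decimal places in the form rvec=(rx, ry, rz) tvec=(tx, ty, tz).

Intrinsics K: fx=431.0, fy=437.8, cx=334.8, cy=244.1
Marker side s = 0.147 m; corners in marker frame (Z=0):
  M0 = (-0.0735, +0.0735, 0)
  M1 = (+0.0735, +0.0735, 0)
  M2 = (+0.0735, -0.0735, 0)
  M3 = (-0.0735, -0.0735, 0)
Detected image corners:
  c0 = (125.592042, 240.391494) px
  c1 = (257.268059, 240.926770) px
  c2 = (259.996874, 112.674201) px
  c3 = (114.497522, 102.241995) px
Planar DLT: solve 8×8 A·h = b for H (H[2,2]=1):
  H  [+1031.00237 +152.54280 +191.87575]
  H  [+118.87978 +1020.53932 +177.40584]
  H  [+0.47811 +0.66410 +1.00000]
B = K⁻¹H; ‖b₁‖=2.076521, ‖b₂‖=2.076521; λ = 2/(‖b₁‖+‖b₂‖) = 0.481575, sign → tz>0 ⇒ λ=+0.481575
r₁ = λ·B[:,0] = (+0.97313,+0.00239,+0.23024); r₂ = λ·B[:,1] = (-0.07799,+0.94426,+0.31982)
r₃ = r₁×r₂ = (-0.21665,-0.32918,+0.91908); SVD([r₁ r₂ r₃]) → R = UVᵀ:
  R  [+0.97313 -0.07799 -0.21665]
  R  [+0.00239 +0.94426 -0.32918]
  R  [+0.23024 +0.31982 +0.91908]
t = (-0.15970, -0.07336, +0.48157) m
tr R = 2.836474; θ = arccos((tr R − 1)/2) = 0.407191 rad = 23.330°
axis k = ((R−Rᵀ)₃₂, (R−Rᵀ)₁₃, (R−Rᵀ)₂₁) / (2 sinθ) = (+0.819370, -0.564211, +0.101482)
rvec = θ·k = (+0.333640, -0.229742, +0.041323)

rvec=(0.3336, -0.2297, 0.0413) tvec=(-0.1597, -0.0734, 0.4816)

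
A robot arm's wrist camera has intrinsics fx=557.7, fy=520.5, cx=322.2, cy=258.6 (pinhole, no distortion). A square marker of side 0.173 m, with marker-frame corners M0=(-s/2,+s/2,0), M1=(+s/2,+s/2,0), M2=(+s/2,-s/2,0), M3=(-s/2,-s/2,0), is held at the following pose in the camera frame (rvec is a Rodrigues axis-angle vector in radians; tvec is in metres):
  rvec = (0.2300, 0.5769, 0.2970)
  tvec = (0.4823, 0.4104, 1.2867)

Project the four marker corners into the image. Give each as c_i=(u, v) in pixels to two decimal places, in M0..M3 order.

c0=(484.77, 435.94) c1=(556.49, 472.00) c2=(582.96, 412.01) c3=(506.68, 378.52)

Intrinsics K: fx=557.7, fy=520.5, cx=322.2, cy=258.6
Marker side s = 0.173 m; corners in marker frame (Z=0):
  M0 = (-0.0865, +0.0865, 0)
  M1 = (+0.0865, +0.0865, 0)
  M2 = (+0.0865, -0.0865, 0)
  M3 = (-0.0865, -0.0865, 0)
rvec = (0.2300, 0.5769, 0.2970), |rvec| = θ = 0.68842 rad = 39.444°
Rodrigues: sinθ=0.63532, 1−cosθ=0.22775; R = I + sinθ·[k]× + (1−cosθ)·[k]×²:
    [+0.79767 -0.21033 +0.56523]
    [+0.33785 +0.93219 -0.12992]
    [-0.49957 +0.29460 +0.81464]
t = (0.4823, 0.4104, 1.2867) m
M0: Pc = R·M0+t = (+0.39511, +0.46181, +1.35540); u = 557.7·(+0.39511)/1.35540 + 322.2 = 484.7738, v = 520.5·(+0.46181)/1.35540 + 258.6 = 435.9445
M1: Pc = R·M1+t = (+0.53311, +0.52026, +1.26897); u = 557.7·(+0.53311)/1.26897 + 322.2 = 556.4947, v = 520.5·(+0.52026)/1.26897 + 258.6 = 471.9973
M2: Pc = R·M2+t = (+0.56949, +0.35899, +1.21800); u = 557.7·(+0.56949)/1.21800 + 322.2 = 582.9590, v = 520.5·(+0.35899)/1.21800 + 258.6 = 412.0103
M3: Pc = R·M3+t = (+0.43149, +0.30054, +1.30443); u = 557.7·(+0.43149)/1.30443 + 322.2 = 506.6825, v = 520.5·(+0.30054)/1.30443 + 258.6 = 378.5234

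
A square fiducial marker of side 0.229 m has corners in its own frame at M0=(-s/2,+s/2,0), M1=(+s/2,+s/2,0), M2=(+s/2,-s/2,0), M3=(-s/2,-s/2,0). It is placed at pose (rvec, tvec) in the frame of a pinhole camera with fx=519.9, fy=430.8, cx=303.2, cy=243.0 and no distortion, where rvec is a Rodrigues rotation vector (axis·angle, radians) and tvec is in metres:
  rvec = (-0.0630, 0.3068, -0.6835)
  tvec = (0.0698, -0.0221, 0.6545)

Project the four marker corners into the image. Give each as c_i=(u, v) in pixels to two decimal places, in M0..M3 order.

c0=(346.90, 332.79) c1=(494.81, 239.11) c2=(370.81, 120.37) c3=(240.93, 219.24)

Intrinsics K: fx=519.9, fy=430.8, cx=303.2, cy=243.0
Marker side s = 0.229 m; corners in marker frame (Z=0):
  M0 = (-0.1145, +0.1145, 0)
  M1 = (+0.1145, +0.1145, 0)
  M2 = (+0.1145, -0.1145, 0)
  M3 = (-0.1145, -0.1145, 0)
rvec = (-0.0630, 0.3068, -0.6835), |rvec| = θ = 0.75184 rad = 43.077°
Rodrigues: sinθ=0.68299, 1−cosθ=0.26957; R = I + sinθ·[k]× + (1−cosθ)·[k]×²:
    [+0.73232 +0.61168 +0.29924]
    [-0.63012 +0.77532 -0.04277]
    [-0.25817 -0.15723 +0.95322]
t = (0.0698, -0.0221, 0.6545) m
M0: Pc = R·M0+t = (+0.05599, +0.13882, +0.66606); u = 519.9·(+0.05599)/0.66606 + 303.2 = 346.9013, v = 430.8·(+0.13882)/0.66606 + 243.0 = 332.7894
M1: Pc = R·M1+t = (+0.22369, -0.00547, +0.60694); u = 519.9·(+0.22369)/0.60694 + 303.2 = 494.8113, v = 430.8·(-0.00547)/0.60694 + 243.0 = 239.1141
M2: Pc = R·M2+t = (+0.08361, -0.18302, +0.64294); u = 519.9·(+0.08361)/0.64294 + 303.2 = 370.8118, v = 430.8·(-0.18302)/0.64294 + 243.0 = 120.3667
M3: Pc = R·M3+t = (-0.08409, -0.03873, +0.70206); u = 519.9·(-0.08409)/0.70206 + 303.2 = 240.9294, v = 430.8·(-0.03873)/0.70206 + 243.0 = 219.2374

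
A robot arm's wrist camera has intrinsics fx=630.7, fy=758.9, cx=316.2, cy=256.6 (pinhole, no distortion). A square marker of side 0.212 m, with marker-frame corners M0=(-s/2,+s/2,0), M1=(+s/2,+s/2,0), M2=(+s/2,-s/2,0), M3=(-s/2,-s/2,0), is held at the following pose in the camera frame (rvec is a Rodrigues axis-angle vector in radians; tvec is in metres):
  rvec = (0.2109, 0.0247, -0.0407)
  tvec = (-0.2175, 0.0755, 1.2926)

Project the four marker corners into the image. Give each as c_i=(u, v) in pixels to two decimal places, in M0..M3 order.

c0=(163.61, 362.03) c1=(264.72, 357.88) c2=(258.39, 237.40) c3=(153.79, 242.26)

Intrinsics K: fx=630.7, fy=758.9, cx=316.2, cy=256.6
Marker side s = 0.212 m; corners in marker frame (Z=0):
  M0 = (-0.1060, +0.1060, 0)
  M1 = (+0.1060, +0.1060, 0)
  M2 = (+0.1060, -0.1060, 0)
  M3 = (-0.1060, -0.1060, 0)
rvec = (0.2109, 0.0247, -0.0407), |rvec| = θ = 0.21621 rad = 12.388°
Rodrigues: sinθ=0.21453, 1−cosθ=0.02328; R = I + sinθ·[k]× + (1−cosθ)·[k]×²:
    [+0.99887 +0.04298 +0.02023]
    [-0.03779 +0.97702 -0.20976]
    [-0.02878 +0.20876 +0.97754]
t = (-0.2175, 0.0755, 1.2926) m
M0: Pc = R·M0+t = (-0.31882, +0.18307, +1.31778); u = 630.7·(-0.31882)/1.31778 + 316.2 = 163.6079, v = 758.9·(+0.18307)/1.31778 + 256.6 = 362.0287
M1: Pc = R·M1+t = (-0.10706, +0.17506, +1.31168); u = 630.7·(-0.10706)/1.31168 + 316.2 = 264.7199, v = 758.9·(+0.17506)/1.31168 + 256.6 = 357.8841
M2: Pc = R·M2+t = (-0.11618, -0.03207, +1.26742); u = 630.7·(-0.11618)/1.26742 + 316.2 = 258.3883, v = 758.9·(-0.03207)/1.26742 + 256.6 = 237.3973
M3: Pc = R·M3+t = (-0.32794, -0.02406, +1.27352); u = 630.7·(-0.32794)/1.27352 + 316.2 = 153.7928, v = 758.9·(-0.02406)/1.27352 + 256.6 = 242.2633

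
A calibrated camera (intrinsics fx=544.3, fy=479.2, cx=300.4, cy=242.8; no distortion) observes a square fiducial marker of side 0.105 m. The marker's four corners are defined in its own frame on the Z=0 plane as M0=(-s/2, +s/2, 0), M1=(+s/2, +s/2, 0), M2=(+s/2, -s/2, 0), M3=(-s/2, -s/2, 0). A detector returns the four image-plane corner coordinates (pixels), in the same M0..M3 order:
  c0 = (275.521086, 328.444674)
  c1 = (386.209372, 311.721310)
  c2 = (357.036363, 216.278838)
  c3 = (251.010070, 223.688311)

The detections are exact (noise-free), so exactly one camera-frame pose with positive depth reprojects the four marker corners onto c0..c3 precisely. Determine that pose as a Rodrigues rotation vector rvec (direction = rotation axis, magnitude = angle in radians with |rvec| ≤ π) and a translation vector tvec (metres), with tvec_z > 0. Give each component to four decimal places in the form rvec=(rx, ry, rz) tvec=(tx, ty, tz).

rvec=(-0.3374, -0.3792, -0.1611) tvec=(0.0166, 0.0253, 0.4776)

Intrinsics K: fx=544.3, fy=479.2, cx=300.4, cy=242.8
Marker side s = 0.105 m; corners in marker frame (Z=0):
  M0 = (-0.0525, +0.0525, 0)
  M1 = (+0.0525, +0.0525, 0)
  M2 = (+0.0525, -0.0525, 0)
  M3 = (-0.0525, -0.0525, 0)
Detected image corners:
  c0 = (275.521086, 328.444674) px
  c1 = (386.209372, 311.721310) px
  c2 = (357.036363, 216.278838) px
  c3 = (251.010070, 223.688311) px
Planar DLT: solve 8×8 A·h = b for H (H[2,2]=1):
  H  [+1289.18564 +62.61862 +319.32475]
  H  [+105.90668 +786.43864 +268.17039]
  H  [+0.81250 -0.61103 +1.00000]
B = K⁻¹H; ‖b₁‖=2.093632, ‖b₂‖=2.093632; λ = 2/(‖b₁‖+‖b₂‖) = 0.477639, sign → tz>0 ⇒ λ=+0.477639
r₁ = λ·B[:,0] = (+0.91711,-0.09107,+0.38808); r₂ = λ·B[:,1] = (+0.21602,+0.93175,-0.29185)
r₃ = r₁×r₂ = (-0.33502,+0.35149,+0.87419); SVD([r₁ r₂ r₃]) → R = UVᵀ:
  R  [+0.91711 +0.21602 -0.33502]
  R  [-0.09107 +0.93175 +0.35149]
  R  [+0.38808 -0.29185 +0.87419]
t = (+0.01661, +0.02529, +0.47764) m
tr R = 2.723059; θ = arccos((tr R − 1)/2) = 0.532522 rad = 30.511°
axis k = ((R−Rᵀ)₃₂, (R−Rᵀ)₁₃, (R−Rᵀ)₂₁) / (2 sinθ) = (-0.633577, -0.712121, -0.302431)
rvec = θ·k = (-0.337393, -0.379220, -0.161051)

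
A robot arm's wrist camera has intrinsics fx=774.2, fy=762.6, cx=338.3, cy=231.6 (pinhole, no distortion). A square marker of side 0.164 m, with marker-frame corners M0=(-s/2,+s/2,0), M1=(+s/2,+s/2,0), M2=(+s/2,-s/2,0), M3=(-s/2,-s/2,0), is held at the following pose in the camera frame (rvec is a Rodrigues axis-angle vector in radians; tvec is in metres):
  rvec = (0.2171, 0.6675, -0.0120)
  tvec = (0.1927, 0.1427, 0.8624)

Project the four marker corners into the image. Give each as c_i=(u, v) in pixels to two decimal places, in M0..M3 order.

c0=(450.68, 410.61) c1=(584.93, 441.25) c2=(582.03, 296.14) c3=(443.30, 280.72)

Intrinsics K: fx=774.2, fy=762.6, cx=338.3, cy=231.6
Marker side s = 0.164 m; corners in marker frame (Z=0):
  M0 = (-0.0820, +0.0820, 0)
  M1 = (+0.0820, +0.0820, 0)
  M2 = (+0.0820, -0.0820, 0)
  M3 = (-0.0820, -0.0820, 0)
rvec = (0.2171, 0.6675, -0.0120), |rvec| = θ = 0.70202 rad = 40.223°
Rodrigues: sinθ=0.64576, 1−cosθ=0.23646; R = I + sinθ·[k]× + (1−cosθ)·[k]×²:
    [+0.78615 +0.08057 +0.61276]
    [+0.05849 +0.97732 -0.20355]
    [-0.61526 +0.19586 +0.76361]
t = (0.1927, 0.1427, 0.8624) m
M0: Pc = R·M0+t = (+0.13484, +0.21804, +0.92891); u = 774.2·(+0.13484)/0.92891 + 338.3 = 450.6839, v = 762.6·(+0.21804)/0.92891 + 231.6 = 410.6053
M1: Pc = R·M1+t = (+0.26377, +0.22764, +0.82801); u = 774.2·(+0.26377)/0.82801 + 338.3 = 584.9296, v = 762.6·(+0.22764)/0.82801 + 231.6 = 441.2540
M2: Pc = R·M2+t = (+0.25056, +0.06736, +0.79589); u = 774.2·(+0.25056)/0.79589 + 338.3 = 582.0301, v = 762.6·(+0.06736)/0.79589 + 231.6 = 296.1391
M3: Pc = R·M3+t = (+0.12163, +0.05776, +0.89679); u = 774.2·(+0.12163)/0.89679 + 338.3 = 443.3023, v = 762.6·(+0.05776)/0.89679 + 231.6 = 280.7203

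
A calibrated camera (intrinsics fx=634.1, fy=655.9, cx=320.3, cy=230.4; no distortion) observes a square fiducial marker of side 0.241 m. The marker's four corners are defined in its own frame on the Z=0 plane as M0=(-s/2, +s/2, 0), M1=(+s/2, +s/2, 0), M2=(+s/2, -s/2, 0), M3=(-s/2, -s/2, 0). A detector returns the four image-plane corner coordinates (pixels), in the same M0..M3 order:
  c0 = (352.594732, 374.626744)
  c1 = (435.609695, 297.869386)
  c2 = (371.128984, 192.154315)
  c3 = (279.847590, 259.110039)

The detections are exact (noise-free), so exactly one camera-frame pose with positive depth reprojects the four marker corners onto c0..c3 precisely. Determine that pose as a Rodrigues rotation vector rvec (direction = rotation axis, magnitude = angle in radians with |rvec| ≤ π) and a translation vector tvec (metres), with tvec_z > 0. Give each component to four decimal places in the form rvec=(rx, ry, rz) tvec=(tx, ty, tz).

Intrinsics K: fx=634.1, fy=655.9, cx=320.3, cy=230.4
Marker side s = 0.241 m; corners in marker frame (Z=0):
  M0 = (-0.1205, +0.1205, 0)
  M1 = (+0.1205, +0.1205, 0)
  M2 = (+0.1205, -0.1205, 0)
  M3 = (-0.1205, -0.1205, 0)
Detected image corners:
  c0 = (352.594732, 374.626744) px
  c1 = (435.609695, 297.869386) px
  c2 = (371.128984, 192.154315) px
  c3 = (279.847590, 259.110039) px
Planar DLT: solve 8×8 A·h = b for H (H[2,2]=1):
  H  [+509.85505 +308.63561 +362.24548]
  H  [-182.46343 +477.32775 +279.61367]
  H  [+0.41242 +0.06888 +1.00000]
B = K⁻¹H; ‖b₁‖=0.839031, ‖b₂‖=0.839031; λ = 2/(‖b₁‖+‖b₂‖) = 1.191851, sign → tz>0 ⇒ λ=+1.191851
r₁ = λ·B[:,0] = (+0.71003,-0.50422,+0.49154); r₂ = λ·B[:,1] = (+0.53864,+0.83853,+0.08210)
r₃ = r₁×r₂ = (-0.45357,+0.20648,+0.86698); SVD([r₁ r₂ r₃]) → R = UVᵀ:
  R  [+0.71003 +0.53864 -0.45357]
  R  [-0.50422 +0.83853 +0.20648]
  R  [+0.49154 +0.08210 +0.86698]
t = (+0.07884, +0.08943, +1.19185) m
tr R = 2.415531; θ = arccos((tr R − 1)/2) = 0.784466 rad = 44.947°
axis k = ((R−Rᵀ)₃₂, (R−Rᵀ)₁₃, (R−Rᵀ)₂₁) / (2 sinθ) = (-0.088032, -0.668917, -0.738106)
rvec = θ·k = (-0.069058, -0.524743, -0.579019)

rvec=(-0.0691, -0.5247, -0.5790) tvec=(0.0788, 0.0894, 1.1919)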